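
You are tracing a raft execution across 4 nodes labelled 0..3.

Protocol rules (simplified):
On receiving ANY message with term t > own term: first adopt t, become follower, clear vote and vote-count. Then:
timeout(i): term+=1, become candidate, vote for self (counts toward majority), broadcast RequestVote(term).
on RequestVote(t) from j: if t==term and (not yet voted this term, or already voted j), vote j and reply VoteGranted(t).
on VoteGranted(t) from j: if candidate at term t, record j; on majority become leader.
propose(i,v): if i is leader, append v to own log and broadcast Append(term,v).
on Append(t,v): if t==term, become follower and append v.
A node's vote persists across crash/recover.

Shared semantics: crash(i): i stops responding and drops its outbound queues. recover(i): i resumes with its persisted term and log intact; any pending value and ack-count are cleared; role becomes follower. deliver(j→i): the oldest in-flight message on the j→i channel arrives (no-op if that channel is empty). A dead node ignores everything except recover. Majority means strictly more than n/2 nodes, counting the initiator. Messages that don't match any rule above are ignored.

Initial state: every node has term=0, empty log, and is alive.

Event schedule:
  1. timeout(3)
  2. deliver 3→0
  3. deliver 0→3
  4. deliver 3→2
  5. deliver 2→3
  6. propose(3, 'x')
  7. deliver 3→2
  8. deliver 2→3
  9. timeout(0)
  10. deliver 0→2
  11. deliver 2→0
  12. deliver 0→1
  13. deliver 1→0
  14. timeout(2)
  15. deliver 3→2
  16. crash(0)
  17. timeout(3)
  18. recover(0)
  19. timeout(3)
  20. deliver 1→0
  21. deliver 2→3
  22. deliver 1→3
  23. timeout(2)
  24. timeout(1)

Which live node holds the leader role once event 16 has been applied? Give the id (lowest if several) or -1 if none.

3

step 1 timeout(3): 3={cand,t=1,log=-}
step 2 deliver 3→0: 0={foll,t=1,log=-}
step 3 deliver 0→3: —
step 4 deliver 3→2: 2={foll,t=1,log=-}
step 5 deliver 2→3: 3={lead,t=1,log=-}
step 6 propose(3,'x'): 3={lead,t=1,log=x}
step 7 deliver 3→2: 2={foll,t=1,log=x}
step 8 deliver 2→3: —
step 9 timeout(0): 0={cand,t=2,log=-}
step 10 deliver 0→2: 2={foll,t=2,log=x}
step 11 deliver 2→0: —
step 12 deliver 0→1: 1={foll,t=2,log=-}
step 13 deliver 1→0: 0={lead,t=2,log=-}
step 14 timeout(2): 2={cand,t=3,log=x}
step 15 deliver 3→2: —
step 16 crash(0): 0={✗lead,t=2,log=-}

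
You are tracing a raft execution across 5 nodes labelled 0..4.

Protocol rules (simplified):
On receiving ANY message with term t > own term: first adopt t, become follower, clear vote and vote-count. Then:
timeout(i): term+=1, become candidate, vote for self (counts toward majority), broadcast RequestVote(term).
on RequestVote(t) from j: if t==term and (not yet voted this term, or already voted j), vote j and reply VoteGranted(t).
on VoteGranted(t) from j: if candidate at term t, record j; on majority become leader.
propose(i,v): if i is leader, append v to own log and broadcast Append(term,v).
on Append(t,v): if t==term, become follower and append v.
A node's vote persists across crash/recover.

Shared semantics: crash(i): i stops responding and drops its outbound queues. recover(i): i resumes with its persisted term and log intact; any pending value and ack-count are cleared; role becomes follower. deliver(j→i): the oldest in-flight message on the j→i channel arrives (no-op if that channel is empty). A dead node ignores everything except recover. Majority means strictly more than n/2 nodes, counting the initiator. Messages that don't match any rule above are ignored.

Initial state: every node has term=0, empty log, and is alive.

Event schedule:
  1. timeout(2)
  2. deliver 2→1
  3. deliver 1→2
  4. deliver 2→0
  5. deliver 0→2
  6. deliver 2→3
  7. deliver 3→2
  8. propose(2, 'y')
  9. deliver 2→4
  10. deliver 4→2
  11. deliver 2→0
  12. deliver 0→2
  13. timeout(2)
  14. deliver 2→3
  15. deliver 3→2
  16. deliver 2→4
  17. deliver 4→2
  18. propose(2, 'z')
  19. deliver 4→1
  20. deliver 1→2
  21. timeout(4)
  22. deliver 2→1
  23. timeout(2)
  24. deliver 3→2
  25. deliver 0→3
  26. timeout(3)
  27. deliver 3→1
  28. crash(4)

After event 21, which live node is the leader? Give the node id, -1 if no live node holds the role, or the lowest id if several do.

[1] timeout(2) → N2(cand t1 [-])
[2] deliver 2→1 → N1(foll t1 [-])
[3] deliver 1→2 → ∅
[4] deliver 2→0 → N0(foll t1 [-])
[5] deliver 0→2 → N2(lead t1 [-])
[6] deliver 2→3 → N3(foll t1 [-])
[7] deliver 3→2 → ∅
[8] propose(2,'y') → N2(lead t1 [y])
[9] deliver 2→4 → N4(foll t1 [-])
[10] deliver 4→2 → ∅
[11] deliver 2→0 → N0(foll t1 [y])
[12] deliver 0→2 → ∅
[13] timeout(2) → N2(cand t2 [y])
[14] deliver 2→3 → N3(foll t1 [y])
[15] deliver 3→2 → ∅
[16] deliver 2→4 → N4(foll t1 [y])
[17] deliver 4→2 → ∅
[18] propose(2,'z') → ∅
[19] deliver 4→1 → ∅
[20] deliver 1→2 → ∅
[21] timeout(4) → N4(cand t2 [y])

-1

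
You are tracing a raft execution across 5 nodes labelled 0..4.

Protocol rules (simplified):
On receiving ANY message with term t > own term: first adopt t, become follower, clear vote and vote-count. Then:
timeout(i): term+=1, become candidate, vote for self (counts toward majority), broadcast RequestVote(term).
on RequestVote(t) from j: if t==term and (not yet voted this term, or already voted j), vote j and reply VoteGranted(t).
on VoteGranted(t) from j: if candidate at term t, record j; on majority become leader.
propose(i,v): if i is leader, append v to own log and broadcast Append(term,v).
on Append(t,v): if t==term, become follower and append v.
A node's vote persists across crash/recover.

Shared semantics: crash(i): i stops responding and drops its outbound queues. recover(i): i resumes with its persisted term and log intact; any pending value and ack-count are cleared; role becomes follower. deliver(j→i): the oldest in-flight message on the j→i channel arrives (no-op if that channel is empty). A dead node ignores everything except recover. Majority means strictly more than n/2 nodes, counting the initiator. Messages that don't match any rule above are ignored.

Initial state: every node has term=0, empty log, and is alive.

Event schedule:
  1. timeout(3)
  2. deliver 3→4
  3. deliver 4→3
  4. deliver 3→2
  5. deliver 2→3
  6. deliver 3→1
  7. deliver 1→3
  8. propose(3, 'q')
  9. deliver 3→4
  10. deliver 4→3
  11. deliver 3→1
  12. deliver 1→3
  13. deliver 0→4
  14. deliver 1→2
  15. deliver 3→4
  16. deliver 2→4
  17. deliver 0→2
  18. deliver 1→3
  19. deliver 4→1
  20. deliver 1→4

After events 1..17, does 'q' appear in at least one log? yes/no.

e1 timeout(3): 3[cand,t=1,-]
e2 deliver 3→4: 4[foll,t=1,-]
e3 deliver 4→3: ·
e4 deliver 3→2: 2[foll,t=1,-]
e5 deliver 2→3: 3[lead,t=1,-]
e6 deliver 3→1: 1[foll,t=1,-]
e7 deliver 1→3: ·
e8 propose(3,'q'): 3[lead,t=1,q]
e9 deliver 3→4: 4[foll,t=1,q]
e10 deliver 4→3: ·
e11 deliver 3→1: 1[foll,t=1,q]
e12 deliver 1→3: ·
e13 deliver 0→4: ·
e14 deliver 1→2: ·
e15 deliver 3→4: ·
e16 deliver 2→4: ·
e17 deliver 0→2: ·

yes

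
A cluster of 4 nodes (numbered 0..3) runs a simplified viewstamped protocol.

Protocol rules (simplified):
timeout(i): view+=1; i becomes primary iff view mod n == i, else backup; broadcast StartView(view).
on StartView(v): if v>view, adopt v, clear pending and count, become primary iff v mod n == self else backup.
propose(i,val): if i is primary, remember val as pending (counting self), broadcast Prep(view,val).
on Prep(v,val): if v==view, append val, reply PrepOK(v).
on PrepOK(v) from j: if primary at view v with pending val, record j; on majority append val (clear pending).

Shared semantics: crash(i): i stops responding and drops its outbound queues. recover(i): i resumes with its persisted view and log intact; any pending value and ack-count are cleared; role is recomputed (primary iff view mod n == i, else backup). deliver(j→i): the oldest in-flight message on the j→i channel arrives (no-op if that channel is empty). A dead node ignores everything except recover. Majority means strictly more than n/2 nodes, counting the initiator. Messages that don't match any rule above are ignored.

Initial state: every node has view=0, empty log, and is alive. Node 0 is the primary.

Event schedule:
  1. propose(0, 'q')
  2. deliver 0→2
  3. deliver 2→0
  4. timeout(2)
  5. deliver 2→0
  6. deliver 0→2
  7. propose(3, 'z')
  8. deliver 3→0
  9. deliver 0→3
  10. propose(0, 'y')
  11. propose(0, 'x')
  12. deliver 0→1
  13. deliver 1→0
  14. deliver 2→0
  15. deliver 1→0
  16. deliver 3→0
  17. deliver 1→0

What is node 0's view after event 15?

1. propose(0,'q'):  nop
2. deliver 0→2:  <2:back v0 q>
3. deliver 2→0:  nop
4. timeout(2):  <2:back v1 q>
5. deliver 2→0:  <0:back v1 ->
6. deliver 0→2:  nop
7. propose(3,'z'):  nop
8. deliver 3→0:  nop
9. deliver 0→3:  <3:back v0 q>
10. propose(0,'y'):  nop
11. propose(0,'x'):  nop
12. deliver 0→1:  <1:back v0 q>
13. deliver 1→0:  nop
14. deliver 2→0:  nop
15. deliver 1→0:  nop

1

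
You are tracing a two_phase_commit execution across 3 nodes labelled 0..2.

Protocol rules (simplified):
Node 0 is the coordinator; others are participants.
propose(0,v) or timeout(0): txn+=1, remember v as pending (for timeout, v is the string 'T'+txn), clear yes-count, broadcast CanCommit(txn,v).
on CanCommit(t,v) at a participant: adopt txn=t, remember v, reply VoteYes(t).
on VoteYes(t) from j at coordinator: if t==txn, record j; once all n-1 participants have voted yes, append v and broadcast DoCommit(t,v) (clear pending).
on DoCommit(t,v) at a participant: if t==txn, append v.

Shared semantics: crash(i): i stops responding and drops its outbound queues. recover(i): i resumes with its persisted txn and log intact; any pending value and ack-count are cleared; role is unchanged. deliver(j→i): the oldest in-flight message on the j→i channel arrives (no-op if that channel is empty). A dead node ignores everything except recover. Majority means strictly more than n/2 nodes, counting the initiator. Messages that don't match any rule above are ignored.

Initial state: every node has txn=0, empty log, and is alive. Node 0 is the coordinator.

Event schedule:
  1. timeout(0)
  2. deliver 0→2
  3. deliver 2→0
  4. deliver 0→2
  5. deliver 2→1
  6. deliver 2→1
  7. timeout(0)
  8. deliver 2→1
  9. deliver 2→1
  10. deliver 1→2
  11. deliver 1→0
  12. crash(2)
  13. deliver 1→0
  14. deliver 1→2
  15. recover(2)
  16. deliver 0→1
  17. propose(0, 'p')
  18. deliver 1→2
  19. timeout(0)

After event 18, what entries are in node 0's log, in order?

e1 timeout(0): 0[coor,t=1,-]
e2 deliver 0→2: 2[part,t=1,-]
e3 deliver 2→0: ·
e4 deliver 0→2: ·
e5 deliver 2→1: ·
e6 deliver 2→1: ·
e7 timeout(0): 0[coor,t=2,-]
e8 deliver 2→1: ·
e9 deliver 2→1: ·
e10 deliver 1→2: ·
e11 deliver 1→0: ·
e12 crash(2): 2[✗part,t=1,-]
e13 deliver 1→0: ·
e14 deliver 1→2: ·
e15 recover(2): 2[part,t=1,-]
e16 deliver 0→1: 1[part,t=1,-]
e17 propose(0,'p'): 0[coor,t=3,-]
e18 deliver 1→2: ·

empty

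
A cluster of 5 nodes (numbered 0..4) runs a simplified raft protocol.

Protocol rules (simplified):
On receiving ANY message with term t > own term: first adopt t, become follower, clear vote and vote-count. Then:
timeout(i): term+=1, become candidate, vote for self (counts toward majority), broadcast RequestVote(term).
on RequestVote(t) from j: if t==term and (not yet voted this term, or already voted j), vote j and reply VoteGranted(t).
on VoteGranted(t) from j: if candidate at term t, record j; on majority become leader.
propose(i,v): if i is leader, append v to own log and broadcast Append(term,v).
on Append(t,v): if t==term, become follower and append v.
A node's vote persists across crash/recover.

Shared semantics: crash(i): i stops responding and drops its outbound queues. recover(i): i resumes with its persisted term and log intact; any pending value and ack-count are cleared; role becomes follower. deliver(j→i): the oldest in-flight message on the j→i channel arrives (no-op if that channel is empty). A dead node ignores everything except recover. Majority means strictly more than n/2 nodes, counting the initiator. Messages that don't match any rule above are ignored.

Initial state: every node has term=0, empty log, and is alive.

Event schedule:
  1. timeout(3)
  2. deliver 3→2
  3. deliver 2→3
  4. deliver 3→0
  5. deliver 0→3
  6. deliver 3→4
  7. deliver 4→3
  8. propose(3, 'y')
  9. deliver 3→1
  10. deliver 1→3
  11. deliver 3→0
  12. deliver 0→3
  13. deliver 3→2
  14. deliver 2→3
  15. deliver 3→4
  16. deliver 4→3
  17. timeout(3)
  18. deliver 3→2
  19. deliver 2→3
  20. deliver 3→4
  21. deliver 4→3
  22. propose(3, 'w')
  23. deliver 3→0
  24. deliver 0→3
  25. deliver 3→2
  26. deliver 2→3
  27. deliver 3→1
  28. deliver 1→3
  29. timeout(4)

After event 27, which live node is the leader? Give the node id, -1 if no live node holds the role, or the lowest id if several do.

3

e1 timeout(3): 3[cand,t=1,-]
e2 deliver 3→2: 2[foll,t=1,-]
e3 deliver 2→3: ·
e4 deliver 3→0: 0[foll,t=1,-]
e5 deliver 0→3: 3[lead,t=1,-]
e6 deliver 3→4: 4[foll,t=1,-]
e7 deliver 4→3: ·
e8 propose(3,'y'): 3[lead,t=1,y]
e9 deliver 3→1: 1[foll,t=1,-]
e10 deliver 1→3: ·
e11 deliver 3→0: 0[foll,t=1,y]
e12 deliver 0→3: ·
e13 deliver 3→2: 2[foll,t=1,y]
e14 deliver 2→3: ·
e15 deliver 3→4: 4[foll,t=1,y]
e16 deliver 4→3: ·
e17 timeout(3): 3[cand,t=2,y]
e18 deliver 3→2: 2[foll,t=2,y]
e19 deliver 2→3: ·
e20 deliver 3→4: 4[foll,t=2,y]
e21 deliver 4→3: 3[lead,t=2,y]
e22 propose(3,'w'): 3[lead,t=2,y,w]
e23 deliver 3→0: 0[foll,t=2,y]
e24 deliver 0→3: ·
e25 deliver 3→2: 2[foll,t=2,y,w]
e26 deliver 2→3: ·
e27 deliver 3→1: 1[foll,t=1,y]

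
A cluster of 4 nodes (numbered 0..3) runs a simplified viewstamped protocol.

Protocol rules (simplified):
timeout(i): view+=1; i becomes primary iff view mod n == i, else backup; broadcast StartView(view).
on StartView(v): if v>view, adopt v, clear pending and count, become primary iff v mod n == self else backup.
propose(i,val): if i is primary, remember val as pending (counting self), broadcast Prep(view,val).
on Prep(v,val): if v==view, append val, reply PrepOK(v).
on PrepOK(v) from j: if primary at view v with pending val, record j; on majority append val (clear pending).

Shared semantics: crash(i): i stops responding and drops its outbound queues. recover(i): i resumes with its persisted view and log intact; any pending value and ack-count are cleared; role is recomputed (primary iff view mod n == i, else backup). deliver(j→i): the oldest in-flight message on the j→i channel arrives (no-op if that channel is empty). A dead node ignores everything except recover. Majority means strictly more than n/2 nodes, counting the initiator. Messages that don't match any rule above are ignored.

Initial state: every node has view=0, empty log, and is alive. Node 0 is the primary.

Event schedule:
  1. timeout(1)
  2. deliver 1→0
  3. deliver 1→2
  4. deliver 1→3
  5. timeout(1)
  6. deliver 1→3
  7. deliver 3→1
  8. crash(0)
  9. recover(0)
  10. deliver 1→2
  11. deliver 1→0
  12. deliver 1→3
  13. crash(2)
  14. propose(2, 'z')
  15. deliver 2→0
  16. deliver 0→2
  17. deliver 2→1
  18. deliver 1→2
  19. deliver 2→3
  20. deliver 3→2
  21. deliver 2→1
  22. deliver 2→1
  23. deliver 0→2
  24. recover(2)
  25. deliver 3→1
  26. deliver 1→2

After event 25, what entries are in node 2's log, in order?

[1] timeout(1) → N1(prim v1 [-])
[2] deliver 1→0 → N0(back v1 [-])
[3] deliver 1→2 → N2(back v1 [-])
[4] deliver 1→3 → N3(back v1 [-])
[5] timeout(1) → N1(back v2 [-])
[6] deliver 1→3 → N3(back v2 [-])
[7] deliver 3→1 → ∅
[8] crash(0) → N0(✗back v1 [-])
[9] recover(0) → N0(back v1 [-])
[10] deliver 1→2 → N2(prim v2 [-])
[11] deliver 1→0 → N0(back v2 [-])
[12] deliver 1→3 → ∅
[13] crash(2) → N2(✗prim v2 [-])
[14] propose(2,'z') → ∅
[15] deliver 2→0 → ∅
[16] deliver 0→2 → ∅
[17] deliver 2→1 → ∅
[18] deliver 1→2 → ∅
[19] deliver 2→3 → ∅
[20] deliver 3→2 → ∅
[21] deliver 2→1 → ∅
[22] deliver 2→1 → ∅
[23] deliver 0→2 → ∅
[24] recover(2) → N2(prim v2 [-])
[25] deliver 3→1 → ∅

empty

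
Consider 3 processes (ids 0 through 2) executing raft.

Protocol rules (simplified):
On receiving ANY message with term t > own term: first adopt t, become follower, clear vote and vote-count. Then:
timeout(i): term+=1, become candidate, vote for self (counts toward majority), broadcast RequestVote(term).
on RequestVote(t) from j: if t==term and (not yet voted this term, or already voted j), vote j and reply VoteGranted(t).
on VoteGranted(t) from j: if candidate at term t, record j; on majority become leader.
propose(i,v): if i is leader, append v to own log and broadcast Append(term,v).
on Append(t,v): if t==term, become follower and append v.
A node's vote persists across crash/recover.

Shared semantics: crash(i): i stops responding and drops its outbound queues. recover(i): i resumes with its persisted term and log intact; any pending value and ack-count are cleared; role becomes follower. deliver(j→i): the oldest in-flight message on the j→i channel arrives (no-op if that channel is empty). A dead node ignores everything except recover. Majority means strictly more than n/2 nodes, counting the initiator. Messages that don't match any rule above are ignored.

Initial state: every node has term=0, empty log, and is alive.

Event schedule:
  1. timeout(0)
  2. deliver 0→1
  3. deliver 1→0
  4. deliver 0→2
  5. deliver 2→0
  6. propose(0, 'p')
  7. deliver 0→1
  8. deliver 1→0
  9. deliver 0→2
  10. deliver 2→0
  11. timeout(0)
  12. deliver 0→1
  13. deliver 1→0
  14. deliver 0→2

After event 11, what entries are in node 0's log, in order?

p

step 1 timeout(0): 0={cand,t=1,log=-}
step 2 deliver 0→1: 1={foll,t=1,log=-}
step 3 deliver 1→0: 0={lead,t=1,log=-}
step 4 deliver 0→2: 2={foll,t=1,log=-}
step 5 deliver 2→0: —
step 6 propose(0,'p'): 0={lead,t=1,log=p}
step 7 deliver 0→1: 1={foll,t=1,log=p}
step 8 deliver 1→0: —
step 9 deliver 0→2: 2={foll,t=1,log=p}
step 10 deliver 2→0: —
step 11 timeout(0): 0={cand,t=2,log=p}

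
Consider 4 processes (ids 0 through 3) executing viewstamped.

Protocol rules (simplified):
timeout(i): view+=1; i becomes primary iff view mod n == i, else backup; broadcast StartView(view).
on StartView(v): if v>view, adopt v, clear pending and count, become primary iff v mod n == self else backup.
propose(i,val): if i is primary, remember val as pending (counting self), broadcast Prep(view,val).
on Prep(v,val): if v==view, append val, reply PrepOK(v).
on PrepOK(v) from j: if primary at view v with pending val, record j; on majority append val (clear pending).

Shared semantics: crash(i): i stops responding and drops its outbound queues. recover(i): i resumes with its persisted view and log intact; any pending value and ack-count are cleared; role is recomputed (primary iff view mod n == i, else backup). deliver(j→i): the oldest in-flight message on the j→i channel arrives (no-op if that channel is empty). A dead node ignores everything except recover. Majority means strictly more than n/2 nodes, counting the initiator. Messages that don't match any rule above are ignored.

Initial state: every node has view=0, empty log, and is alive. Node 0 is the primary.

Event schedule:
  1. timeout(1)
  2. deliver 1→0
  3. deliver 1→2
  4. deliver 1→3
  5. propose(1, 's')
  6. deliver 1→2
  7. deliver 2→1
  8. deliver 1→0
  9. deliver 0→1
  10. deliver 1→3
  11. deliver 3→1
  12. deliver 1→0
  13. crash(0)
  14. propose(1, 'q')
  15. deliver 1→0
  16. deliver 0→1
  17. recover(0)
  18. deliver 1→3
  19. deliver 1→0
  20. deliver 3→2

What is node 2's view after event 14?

after 1 — timeout(1): n1:prim/v1/[-]
after 2 — deliver 1→0: n0:back/v1/[-]
after 3 — deliver 1→2: n2:back/v1/[-]
after 4 — deliver 1→3: n3:back/v1/[-]
after 5 — propose(1,'s'): ·
after 6 — deliver 1→2: n2:back/v1/[s]
after 7 — deliver 2→1: ·
after 8 — deliver 1→0: n0:back/v1/[s]
after 9 — deliver 0→1: n1:prim/v1/[s]
after 10 — deliver 1→3: n3:back/v1/[s]
after 11 — deliver 3→1: ·
after 12 — deliver 1→0: ·
after 13 — crash(0): n0:✗back/v1/[s]
after 14 — propose(1,'q'): ·

1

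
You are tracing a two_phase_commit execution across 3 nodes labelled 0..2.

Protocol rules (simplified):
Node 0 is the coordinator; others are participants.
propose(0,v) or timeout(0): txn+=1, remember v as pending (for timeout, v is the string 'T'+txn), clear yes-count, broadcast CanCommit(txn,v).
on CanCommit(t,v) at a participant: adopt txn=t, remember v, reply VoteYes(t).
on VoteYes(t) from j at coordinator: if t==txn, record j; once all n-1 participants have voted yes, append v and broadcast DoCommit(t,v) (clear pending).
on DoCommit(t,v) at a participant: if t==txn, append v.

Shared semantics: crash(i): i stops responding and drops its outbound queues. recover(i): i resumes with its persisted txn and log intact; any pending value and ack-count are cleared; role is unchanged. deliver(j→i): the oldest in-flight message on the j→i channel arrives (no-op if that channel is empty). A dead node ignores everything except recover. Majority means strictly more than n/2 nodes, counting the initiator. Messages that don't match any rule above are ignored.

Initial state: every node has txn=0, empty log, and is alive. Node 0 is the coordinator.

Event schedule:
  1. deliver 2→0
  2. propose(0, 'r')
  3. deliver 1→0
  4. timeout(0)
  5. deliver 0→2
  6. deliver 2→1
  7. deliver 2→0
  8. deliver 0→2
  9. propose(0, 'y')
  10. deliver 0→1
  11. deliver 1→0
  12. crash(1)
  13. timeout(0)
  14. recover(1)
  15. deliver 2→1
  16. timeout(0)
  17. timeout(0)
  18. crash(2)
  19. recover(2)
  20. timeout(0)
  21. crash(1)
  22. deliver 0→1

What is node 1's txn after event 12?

1

1. deliver 2→0:  nop
2. propose(0,'r'):  <0:coor t1 ->
3. deliver 1→0:  nop
4. timeout(0):  <0:coor t2 ->
5. deliver 0→2:  <2:part t1 ->
6. deliver 2→1:  nop
7. deliver 2→0:  nop
8. deliver 0→2:  <2:part t2 ->
9. propose(0,'y'):  <0:coor t3 ->
10. deliver 0→1:  <1:part t1 ->
11. deliver 1→0:  nop
12. crash(1):  <1:✗part t1 ->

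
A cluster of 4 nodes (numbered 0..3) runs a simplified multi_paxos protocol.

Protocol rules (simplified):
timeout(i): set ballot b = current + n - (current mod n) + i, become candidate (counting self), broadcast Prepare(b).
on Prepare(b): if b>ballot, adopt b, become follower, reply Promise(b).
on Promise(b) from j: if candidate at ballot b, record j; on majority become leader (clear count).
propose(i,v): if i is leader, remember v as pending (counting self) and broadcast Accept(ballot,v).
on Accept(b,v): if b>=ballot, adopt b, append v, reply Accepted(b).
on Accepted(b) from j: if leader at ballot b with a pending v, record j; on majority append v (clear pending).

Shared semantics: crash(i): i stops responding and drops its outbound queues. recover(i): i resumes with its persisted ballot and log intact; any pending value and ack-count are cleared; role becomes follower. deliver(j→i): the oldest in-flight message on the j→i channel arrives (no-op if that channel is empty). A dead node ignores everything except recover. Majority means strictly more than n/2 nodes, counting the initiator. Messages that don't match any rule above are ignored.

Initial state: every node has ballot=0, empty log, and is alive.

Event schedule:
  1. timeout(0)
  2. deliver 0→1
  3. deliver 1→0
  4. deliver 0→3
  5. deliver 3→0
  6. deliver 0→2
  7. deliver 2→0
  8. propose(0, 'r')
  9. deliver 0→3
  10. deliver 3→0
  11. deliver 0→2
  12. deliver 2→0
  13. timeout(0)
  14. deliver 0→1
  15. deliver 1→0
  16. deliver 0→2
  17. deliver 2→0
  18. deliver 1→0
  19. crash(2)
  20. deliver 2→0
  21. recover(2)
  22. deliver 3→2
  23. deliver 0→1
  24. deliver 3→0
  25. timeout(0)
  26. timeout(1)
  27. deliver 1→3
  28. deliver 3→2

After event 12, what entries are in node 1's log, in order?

1. timeout(0):  <0:cand b4 ->
2. deliver 0→1:  <1:foll b4 ->
3. deliver 1→0:  nop
4. deliver 0→3:  <3:foll b4 ->
5. deliver 3→0:  <0:lead b4 ->
6. deliver 0→2:  <2:foll b4 ->
7. deliver 2→0:  nop
8. propose(0,'r'):  nop
9. deliver 0→3:  <3:foll b4 r>
10. deliver 3→0:  nop
11. deliver 0→2:  <2:foll b4 r>
12. deliver 2→0:  <0:lead b4 r>

empty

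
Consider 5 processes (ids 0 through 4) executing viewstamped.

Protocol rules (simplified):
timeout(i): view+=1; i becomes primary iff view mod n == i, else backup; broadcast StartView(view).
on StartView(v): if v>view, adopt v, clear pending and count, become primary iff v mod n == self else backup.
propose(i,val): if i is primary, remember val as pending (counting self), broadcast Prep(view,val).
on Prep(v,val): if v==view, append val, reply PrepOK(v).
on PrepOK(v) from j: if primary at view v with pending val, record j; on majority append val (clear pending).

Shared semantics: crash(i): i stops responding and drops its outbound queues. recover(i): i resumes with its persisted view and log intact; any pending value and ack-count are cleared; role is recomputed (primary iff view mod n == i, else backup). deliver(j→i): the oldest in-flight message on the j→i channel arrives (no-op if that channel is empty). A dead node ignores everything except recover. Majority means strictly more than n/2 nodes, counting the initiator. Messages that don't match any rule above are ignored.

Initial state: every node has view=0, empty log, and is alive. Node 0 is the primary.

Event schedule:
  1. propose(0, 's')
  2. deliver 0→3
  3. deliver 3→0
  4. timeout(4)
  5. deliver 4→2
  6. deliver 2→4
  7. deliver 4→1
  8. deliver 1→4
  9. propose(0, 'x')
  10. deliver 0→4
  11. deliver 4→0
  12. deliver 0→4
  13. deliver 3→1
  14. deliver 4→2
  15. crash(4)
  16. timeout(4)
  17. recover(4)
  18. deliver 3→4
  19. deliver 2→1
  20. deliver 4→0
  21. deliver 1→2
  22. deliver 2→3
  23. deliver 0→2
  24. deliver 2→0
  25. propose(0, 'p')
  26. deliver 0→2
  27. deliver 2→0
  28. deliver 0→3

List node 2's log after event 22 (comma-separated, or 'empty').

step 1 propose(0,'s'): —
step 2 deliver 0→3: 3={back,v=0,log=s}
step 3 deliver 3→0: —
step 4 timeout(4): 4={back,v=1,log=-}
step 5 deliver 4→2: 2={back,v=1,log=-}
step 6 deliver 2→4: —
step 7 deliver 4→1: 1={prim,v=1,log=-}
step 8 deliver 1→4: —
step 9 propose(0,'x'): —
step 10 deliver 0→4: —
step 11 deliver 4→0: 0={back,v=1,log=-}
step 12 deliver 0→4: —
step 13 deliver 3→1: —
step 14 deliver 4→2: —
step 15 crash(4): 4={✗back,v=1,log=-}
step 16 timeout(4): —
step 17 recover(4): 4={back,v=1,log=-}
step 18 deliver 3→4: —
step 19 deliver 2→1: —
step 20 deliver 4→0: —
step 21 deliver 1→2: —
step 22 deliver 2→3: —

empty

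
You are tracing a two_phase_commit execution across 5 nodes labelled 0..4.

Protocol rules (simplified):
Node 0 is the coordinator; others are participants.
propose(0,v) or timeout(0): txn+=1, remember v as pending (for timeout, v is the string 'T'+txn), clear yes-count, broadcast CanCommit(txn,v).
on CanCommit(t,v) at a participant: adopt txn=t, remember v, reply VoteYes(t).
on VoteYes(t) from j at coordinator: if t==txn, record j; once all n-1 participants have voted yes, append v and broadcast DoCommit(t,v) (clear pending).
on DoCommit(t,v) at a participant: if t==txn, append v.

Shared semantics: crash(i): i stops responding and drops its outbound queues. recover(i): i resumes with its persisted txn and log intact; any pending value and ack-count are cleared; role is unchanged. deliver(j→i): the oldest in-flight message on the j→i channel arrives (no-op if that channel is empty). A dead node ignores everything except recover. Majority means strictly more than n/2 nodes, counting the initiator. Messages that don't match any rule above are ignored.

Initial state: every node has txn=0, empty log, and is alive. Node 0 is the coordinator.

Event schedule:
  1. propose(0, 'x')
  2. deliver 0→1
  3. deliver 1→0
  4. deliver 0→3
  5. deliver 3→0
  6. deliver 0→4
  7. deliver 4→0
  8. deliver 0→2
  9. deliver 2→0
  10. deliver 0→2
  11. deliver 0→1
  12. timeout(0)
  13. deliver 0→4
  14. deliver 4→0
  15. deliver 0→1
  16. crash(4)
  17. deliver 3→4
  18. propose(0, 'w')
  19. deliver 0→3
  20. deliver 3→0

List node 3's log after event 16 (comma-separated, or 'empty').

empty

step 1 propose(0,'x'): 0={coor,t=1,log=-}
step 2 deliver 0→1: 1={part,t=1,log=-}
step 3 deliver 1→0: —
step 4 deliver 0→3: 3={part,t=1,log=-}
step 5 deliver 3→0: —
step 6 deliver 0→4: 4={part,t=1,log=-}
step 7 deliver 4→0: —
step 8 deliver 0→2: 2={part,t=1,log=-}
step 9 deliver 2→0: 0={coor,t=1,log=x}
step 10 deliver 0→2: 2={part,t=1,log=x}
step 11 deliver 0→1: 1={part,t=1,log=x}
step 12 timeout(0): 0={coor,t=2,log=x}
step 13 deliver 0→4: 4={part,t=1,log=x}
step 14 deliver 4→0: —
step 15 deliver 0→1: 1={part,t=2,log=x}
step 16 crash(4): 4={✗part,t=1,log=x}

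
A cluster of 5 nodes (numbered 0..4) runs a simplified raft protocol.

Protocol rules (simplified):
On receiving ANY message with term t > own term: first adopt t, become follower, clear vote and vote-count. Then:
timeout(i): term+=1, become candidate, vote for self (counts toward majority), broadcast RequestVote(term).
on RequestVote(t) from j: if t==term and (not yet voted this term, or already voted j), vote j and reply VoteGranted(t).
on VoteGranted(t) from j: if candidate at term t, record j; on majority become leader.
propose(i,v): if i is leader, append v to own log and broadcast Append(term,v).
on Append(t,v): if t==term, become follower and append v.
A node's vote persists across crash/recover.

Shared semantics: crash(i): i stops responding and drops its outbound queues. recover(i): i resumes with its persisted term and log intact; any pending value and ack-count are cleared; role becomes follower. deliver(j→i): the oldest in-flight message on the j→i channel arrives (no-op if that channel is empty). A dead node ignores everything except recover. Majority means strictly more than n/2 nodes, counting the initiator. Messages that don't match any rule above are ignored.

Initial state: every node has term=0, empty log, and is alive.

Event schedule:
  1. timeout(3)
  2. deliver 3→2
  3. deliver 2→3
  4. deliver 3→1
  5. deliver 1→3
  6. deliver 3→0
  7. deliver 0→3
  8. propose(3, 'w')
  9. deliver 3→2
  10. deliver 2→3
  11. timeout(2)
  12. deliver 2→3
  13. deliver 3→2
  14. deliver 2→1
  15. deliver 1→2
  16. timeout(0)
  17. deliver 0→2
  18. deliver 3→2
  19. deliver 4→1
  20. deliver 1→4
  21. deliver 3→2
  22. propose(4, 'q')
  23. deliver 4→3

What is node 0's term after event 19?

2

step 1 timeout(3): 3={cand,t=1,log=-}
step 2 deliver 3→2: 2={foll,t=1,log=-}
step 3 deliver 2→3: —
step 4 deliver 3→1: 1={foll,t=1,log=-}
step 5 deliver 1→3: 3={lead,t=1,log=-}
step 6 deliver 3→0: 0={foll,t=1,log=-}
step 7 deliver 0→3: —
step 8 propose(3,'w'): 3={lead,t=1,log=w}
step 9 deliver 3→2: 2={foll,t=1,log=w}
step 10 deliver 2→3: —
step 11 timeout(2): 2={cand,t=2,log=w}
step 12 deliver 2→3: 3={foll,t=2,log=w}
step 13 deliver 3→2: —
step 14 deliver 2→1: 1={foll,t=2,log=-}
step 15 deliver 1→2: 2={lead,t=2,log=w}
step 16 timeout(0): 0={cand,t=2,log=-}
step 17 deliver 0→2: —
step 18 deliver 3→2: —
step 19 deliver 4→1: —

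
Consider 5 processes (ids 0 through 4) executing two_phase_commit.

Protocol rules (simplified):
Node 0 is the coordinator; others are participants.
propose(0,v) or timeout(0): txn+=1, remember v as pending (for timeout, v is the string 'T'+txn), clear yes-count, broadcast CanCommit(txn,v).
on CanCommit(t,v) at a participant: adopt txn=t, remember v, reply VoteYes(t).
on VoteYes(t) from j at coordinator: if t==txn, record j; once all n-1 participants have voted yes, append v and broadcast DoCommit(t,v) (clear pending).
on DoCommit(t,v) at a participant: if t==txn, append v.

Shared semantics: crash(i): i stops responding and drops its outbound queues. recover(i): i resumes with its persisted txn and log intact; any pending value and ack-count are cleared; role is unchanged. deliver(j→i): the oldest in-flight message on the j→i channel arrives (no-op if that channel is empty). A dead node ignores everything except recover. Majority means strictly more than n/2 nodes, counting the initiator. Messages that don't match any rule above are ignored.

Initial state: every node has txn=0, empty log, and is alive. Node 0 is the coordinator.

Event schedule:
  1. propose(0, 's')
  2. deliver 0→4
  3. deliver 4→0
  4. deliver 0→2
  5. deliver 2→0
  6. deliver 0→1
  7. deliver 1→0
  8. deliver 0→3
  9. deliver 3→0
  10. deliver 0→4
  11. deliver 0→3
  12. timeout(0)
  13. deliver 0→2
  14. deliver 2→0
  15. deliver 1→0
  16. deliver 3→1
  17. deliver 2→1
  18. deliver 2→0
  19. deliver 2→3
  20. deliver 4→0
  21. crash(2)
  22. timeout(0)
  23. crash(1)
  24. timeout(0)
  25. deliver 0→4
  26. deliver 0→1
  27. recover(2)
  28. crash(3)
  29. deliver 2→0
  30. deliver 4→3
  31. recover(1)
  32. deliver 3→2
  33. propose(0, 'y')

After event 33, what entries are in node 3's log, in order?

step 1 propose(0,'s'): 0={coor,t=1,log=-}
step 2 deliver 0→4: 4={part,t=1,log=-}
step 3 deliver 4→0: —
step 4 deliver 0→2: 2={part,t=1,log=-}
step 5 deliver 2→0: —
step 6 deliver 0→1: 1={part,t=1,log=-}
step 7 deliver 1→0: —
step 8 deliver 0→3: 3={part,t=1,log=-}
step 9 deliver 3→0: 0={coor,t=1,log=s}
step 10 deliver 0→4: 4={part,t=1,log=s}
step 11 deliver 0→3: 3={part,t=1,log=s}
step 12 timeout(0): 0={coor,t=2,log=s}
step 13 deliver 0→2: 2={part,t=1,log=s}
step 14 deliver 2→0: —
step 15 deliver 1→0: —
step 16 deliver 3→1: —
step 17 deliver 2→1: —
step 18 deliver 2→0: —
step 19 deliver 2→3: —
step 20 deliver 4→0: —
step 21 crash(2): 2={✗part,t=1,log=s}
step 22 timeout(0): 0={coor,t=3,log=s}
step 23 crash(1): 1={✗part,t=1,log=-}
step 24 timeout(0): 0={coor,t=4,log=s}
step 25 deliver 0→4: 4={part,t=2,log=s}
step 26 deliver 0→1: —
step 27 recover(2): 2={part,t=1,log=s}
step 28 crash(3): 3={✗part,t=1,log=s}
step 29 deliver 2→0: —
step 30 deliver 4→3: —
step 31 recover(1): 1={part,t=1,log=-}
step 32 deliver 3→2: —
step 33 propose(0,'y'): 0={coor,t=5,log=s}

s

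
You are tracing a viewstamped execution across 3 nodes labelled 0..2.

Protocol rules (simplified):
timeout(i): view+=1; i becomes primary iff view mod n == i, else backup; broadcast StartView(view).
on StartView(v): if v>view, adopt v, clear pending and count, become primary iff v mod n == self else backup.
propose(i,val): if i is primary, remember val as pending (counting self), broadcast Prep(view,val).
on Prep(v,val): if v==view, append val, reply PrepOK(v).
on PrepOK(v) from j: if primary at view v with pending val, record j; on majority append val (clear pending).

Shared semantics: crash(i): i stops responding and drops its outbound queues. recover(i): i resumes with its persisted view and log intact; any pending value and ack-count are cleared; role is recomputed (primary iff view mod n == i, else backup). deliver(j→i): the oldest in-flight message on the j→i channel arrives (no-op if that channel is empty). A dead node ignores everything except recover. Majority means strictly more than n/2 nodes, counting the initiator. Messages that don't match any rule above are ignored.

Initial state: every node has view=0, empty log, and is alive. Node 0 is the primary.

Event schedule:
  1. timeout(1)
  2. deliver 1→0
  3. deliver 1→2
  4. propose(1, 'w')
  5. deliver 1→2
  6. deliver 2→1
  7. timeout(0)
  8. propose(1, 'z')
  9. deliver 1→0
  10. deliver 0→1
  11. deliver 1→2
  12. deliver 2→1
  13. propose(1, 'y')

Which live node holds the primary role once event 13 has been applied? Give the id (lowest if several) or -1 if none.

1. timeout(1):  <1:prim v1 ->
2. deliver 1→0:  <0:back v1 ->
3. deliver 1→2:  <2:back v1 ->
4. propose(1,'w'):  nop
5. deliver 1→2:  <2:back v1 w>
6. deliver 2→1:  <1:prim v1 w>
7. timeout(0):  <0:back v2 ->
8. propose(1,'z'):  nop
9. deliver 1→0:  nop
10. deliver 0→1:  <1:back v2 w>
11. deliver 1→2:  <2:back v1 w,z>
12. deliver 2→1:  nop
13. propose(1,'y'):  nop

-1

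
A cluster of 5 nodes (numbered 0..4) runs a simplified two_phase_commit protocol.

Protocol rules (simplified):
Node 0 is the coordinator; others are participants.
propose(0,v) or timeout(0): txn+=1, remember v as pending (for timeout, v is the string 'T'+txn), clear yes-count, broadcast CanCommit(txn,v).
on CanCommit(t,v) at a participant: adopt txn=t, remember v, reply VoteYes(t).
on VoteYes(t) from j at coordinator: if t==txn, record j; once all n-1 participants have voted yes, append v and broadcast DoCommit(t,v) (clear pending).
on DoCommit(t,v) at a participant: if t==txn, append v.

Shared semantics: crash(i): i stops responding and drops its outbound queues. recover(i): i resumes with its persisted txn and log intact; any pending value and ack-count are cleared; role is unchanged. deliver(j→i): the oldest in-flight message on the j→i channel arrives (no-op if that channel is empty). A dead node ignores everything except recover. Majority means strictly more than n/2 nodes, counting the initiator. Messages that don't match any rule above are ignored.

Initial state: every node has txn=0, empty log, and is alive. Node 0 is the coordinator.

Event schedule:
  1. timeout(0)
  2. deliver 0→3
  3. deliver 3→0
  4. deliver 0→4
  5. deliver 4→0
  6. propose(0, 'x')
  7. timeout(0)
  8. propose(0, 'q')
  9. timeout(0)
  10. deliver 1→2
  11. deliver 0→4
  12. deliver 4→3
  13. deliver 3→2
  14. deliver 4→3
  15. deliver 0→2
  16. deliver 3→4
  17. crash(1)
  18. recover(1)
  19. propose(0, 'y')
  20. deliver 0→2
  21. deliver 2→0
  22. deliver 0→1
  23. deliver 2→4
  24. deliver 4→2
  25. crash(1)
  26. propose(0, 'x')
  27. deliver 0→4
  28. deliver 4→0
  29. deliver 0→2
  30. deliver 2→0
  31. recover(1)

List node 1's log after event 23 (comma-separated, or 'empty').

empty

after 1 — timeout(0): n0:coor/t1/[-]
after 2 — deliver 0→3: n3:part/t1/[-]
after 3 — deliver 3→0: ·
after 4 — deliver 0→4: n4:part/t1/[-]
after 5 — deliver 4→0: ·
after 6 — propose(0,'x'): n0:coor/t2/[-]
after 7 — timeout(0): n0:coor/t3/[-]
after 8 — propose(0,'q'): n0:coor/t4/[-]
after 9 — timeout(0): n0:coor/t5/[-]
after 10 — deliver 1→2: ·
after 11 — deliver 0→4: n4:part/t2/[-]
after 12 — deliver 4→3: ·
after 13 — deliver 3→2: ·
after 14 — deliver 4→3: ·
after 15 — deliver 0→2: n2:part/t1/[-]
after 16 — deliver 3→4: ·
after 17 — crash(1): n1:✗part/t0/[-]
after 18 — recover(1): n1:part/t0/[-]
after 19 — propose(0,'y'): n0:coor/t6/[-]
after 20 — deliver 0→2: n2:part/t2/[-]
after 21 — deliver 2→0: ·
after 22 — deliver 0→1: n1:part/t1/[-]
after 23 — deliver 2→4: ·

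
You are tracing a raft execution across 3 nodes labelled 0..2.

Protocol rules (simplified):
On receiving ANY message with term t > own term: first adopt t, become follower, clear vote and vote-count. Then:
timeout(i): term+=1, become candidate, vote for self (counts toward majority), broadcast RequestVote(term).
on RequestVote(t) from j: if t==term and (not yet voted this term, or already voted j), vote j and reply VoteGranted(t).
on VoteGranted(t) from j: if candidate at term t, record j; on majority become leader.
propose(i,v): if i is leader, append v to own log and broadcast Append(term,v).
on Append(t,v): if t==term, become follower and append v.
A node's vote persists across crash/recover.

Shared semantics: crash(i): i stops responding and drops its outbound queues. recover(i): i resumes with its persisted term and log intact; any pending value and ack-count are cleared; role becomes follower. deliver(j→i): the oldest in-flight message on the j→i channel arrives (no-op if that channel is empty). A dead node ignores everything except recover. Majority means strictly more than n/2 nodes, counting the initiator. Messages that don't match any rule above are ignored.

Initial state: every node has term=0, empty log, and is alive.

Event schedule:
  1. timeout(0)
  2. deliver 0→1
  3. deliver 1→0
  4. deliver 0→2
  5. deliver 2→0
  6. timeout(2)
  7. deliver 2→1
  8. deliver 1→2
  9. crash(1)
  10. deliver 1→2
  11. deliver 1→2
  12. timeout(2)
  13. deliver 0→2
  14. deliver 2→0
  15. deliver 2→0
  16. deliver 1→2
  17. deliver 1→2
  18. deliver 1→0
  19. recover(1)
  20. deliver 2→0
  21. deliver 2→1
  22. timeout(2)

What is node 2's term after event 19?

3

step 1 timeout(0): 0={cand,t=1,log=-}
step 2 deliver 0→1: 1={foll,t=1,log=-}
step 3 deliver 1→0: 0={lead,t=1,log=-}
step 4 deliver 0→2: 2={foll,t=1,log=-}
step 5 deliver 2→0: —
step 6 timeout(2): 2={cand,t=2,log=-}
step 7 deliver 2→1: 1={foll,t=2,log=-}
step 8 deliver 1→2: 2={lead,t=2,log=-}
step 9 crash(1): 1={✗foll,t=2,log=-}
step 10 deliver 1→2: —
step 11 deliver 1→2: —
step 12 timeout(2): 2={cand,t=3,log=-}
step 13 deliver 0→2: —
step 14 deliver 2→0: 0={foll,t=2,log=-}
step 15 deliver 2→0: 0={foll,t=3,log=-}
step 16 deliver 1→2: —
step 17 deliver 1→2: —
step 18 deliver 1→0: —
step 19 recover(1): 1={foll,t=2,log=-}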